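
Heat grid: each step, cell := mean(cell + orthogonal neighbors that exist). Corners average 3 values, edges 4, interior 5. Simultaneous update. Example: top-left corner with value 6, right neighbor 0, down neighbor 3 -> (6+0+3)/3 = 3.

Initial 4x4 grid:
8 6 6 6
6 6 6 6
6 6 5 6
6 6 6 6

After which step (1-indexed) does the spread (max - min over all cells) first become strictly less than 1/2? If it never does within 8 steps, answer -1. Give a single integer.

Answer: 4

Derivation:
Step 1: max=20/3, min=23/4, spread=11/12
Step 2: max=59/9, min=289/50, spread=349/450
Step 3: max=689/108, min=14033/2400, spread=11503/21600
Step 4: max=12758/2025, min=63229/10800, spread=14441/32400
  -> spread < 1/2 first at step 4
Step 5: max=1515551/243000, min=1902331/324000, spread=355211/972000
Step 6: max=2257267/364500, min=57190993/9720000, spread=9008381/29160000
Step 7: max=538820909/87480000, min=1720604713/291600000, spread=226394951/874800000
Step 8: max=40239902327/6561000000, min=51748661629/8748000000, spread=5713624421/26244000000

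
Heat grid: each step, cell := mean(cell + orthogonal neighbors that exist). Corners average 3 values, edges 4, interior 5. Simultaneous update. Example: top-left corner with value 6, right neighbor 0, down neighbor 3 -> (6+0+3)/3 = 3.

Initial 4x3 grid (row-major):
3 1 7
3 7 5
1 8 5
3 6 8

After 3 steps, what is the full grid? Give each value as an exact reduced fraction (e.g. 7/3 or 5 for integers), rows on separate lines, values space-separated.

Answer: 7943/2160 30997/7200 1291/270
28577/7200 27811/6000 9563/1800
31277/7200 7669/1500 20851/3600
4957/1080 77309/14400 12779/2160

Derivation:
After step 1:
  7/3 9/2 13/3
  7/2 24/5 6
  15/4 27/5 13/2
  10/3 25/4 19/3
After step 2:
  31/9 479/120 89/18
  863/240 121/25 649/120
  959/240 267/50 727/120
  40/9 1279/240 229/36
After step 3:
  7943/2160 30997/7200 1291/270
  28577/7200 27811/6000 9563/1800
  31277/7200 7669/1500 20851/3600
  4957/1080 77309/14400 12779/2160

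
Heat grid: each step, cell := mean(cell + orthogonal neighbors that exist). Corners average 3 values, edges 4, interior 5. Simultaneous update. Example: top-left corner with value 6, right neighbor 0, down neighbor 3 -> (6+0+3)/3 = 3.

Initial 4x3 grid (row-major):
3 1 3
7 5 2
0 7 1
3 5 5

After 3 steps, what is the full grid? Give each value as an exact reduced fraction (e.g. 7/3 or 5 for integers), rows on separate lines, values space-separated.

After step 1:
  11/3 3 2
  15/4 22/5 11/4
  17/4 18/5 15/4
  8/3 5 11/3
After step 2:
  125/36 49/15 31/12
  241/60 7/2 129/40
  107/30 21/5 413/120
  143/36 56/15 149/36
After step 3:
  484/135 577/180 121/40
  131/36 437/120 51/16
  709/180 2213/600 2701/720
  2029/540 361/90 4073/1080

Answer: 484/135 577/180 121/40
131/36 437/120 51/16
709/180 2213/600 2701/720
2029/540 361/90 4073/1080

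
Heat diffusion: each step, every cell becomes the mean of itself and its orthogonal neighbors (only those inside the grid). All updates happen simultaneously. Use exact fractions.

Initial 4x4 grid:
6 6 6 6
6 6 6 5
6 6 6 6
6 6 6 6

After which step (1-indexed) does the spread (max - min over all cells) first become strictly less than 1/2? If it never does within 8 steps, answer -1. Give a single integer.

Step 1: max=6, min=17/3, spread=1/3
  -> spread < 1/2 first at step 1
Step 2: max=6, min=689/120, spread=31/120
Step 3: max=6, min=6269/1080, spread=211/1080
Step 4: max=6, min=631157/108000, spread=16843/108000
Step 5: max=53921/9000, min=5693357/972000, spread=130111/972000
Step 6: max=3232841/540000, min=171317633/29160000, spread=3255781/29160000
Step 7: max=3228893/540000, min=5148446309/874800000, spread=82360351/874800000
Step 8: max=580693559/97200000, min=154712683109/26244000000, spread=2074577821/26244000000

Answer: 1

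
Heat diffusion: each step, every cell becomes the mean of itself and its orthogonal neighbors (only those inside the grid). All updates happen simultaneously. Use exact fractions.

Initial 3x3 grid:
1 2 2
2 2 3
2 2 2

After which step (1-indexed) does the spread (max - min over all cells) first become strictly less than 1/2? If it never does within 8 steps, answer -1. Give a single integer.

Answer: 3

Derivation:
Step 1: max=7/3, min=5/3, spread=2/3
Step 2: max=547/240, min=31/18, spread=401/720
Step 3: max=4757/2160, min=2021/1080, spread=143/432
  -> spread < 1/2 first at step 3
Step 4: max=276679/129600, min=123277/64800, spread=1205/5184
Step 5: max=16442813/7776000, min=7586969/3888000, spread=10151/62208
Step 6: max=972982111/466560000, min=459766993/233280000, spread=85517/746496
Step 7: max=57980956517/27993600000, min=27864804821/13996800000, spread=720431/8957952
Step 8: max=3456829489399/1679616000000, min=1680998955637/839808000000, spread=6069221/107495424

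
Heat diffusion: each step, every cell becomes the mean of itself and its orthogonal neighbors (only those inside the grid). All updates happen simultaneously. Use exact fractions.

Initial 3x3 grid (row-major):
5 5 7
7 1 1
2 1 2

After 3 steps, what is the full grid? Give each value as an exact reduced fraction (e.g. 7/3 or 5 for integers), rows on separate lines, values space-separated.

After step 1:
  17/3 9/2 13/3
  15/4 3 11/4
  10/3 3/2 4/3
After step 2:
  167/36 35/8 139/36
  63/16 31/10 137/48
  103/36 55/24 67/36
After step 3:
  1865/432 639/160 1597/432
  1163/320 1987/600 8407/2880
  1309/432 3641/1440 1009/432

Answer: 1865/432 639/160 1597/432
1163/320 1987/600 8407/2880
1309/432 3641/1440 1009/432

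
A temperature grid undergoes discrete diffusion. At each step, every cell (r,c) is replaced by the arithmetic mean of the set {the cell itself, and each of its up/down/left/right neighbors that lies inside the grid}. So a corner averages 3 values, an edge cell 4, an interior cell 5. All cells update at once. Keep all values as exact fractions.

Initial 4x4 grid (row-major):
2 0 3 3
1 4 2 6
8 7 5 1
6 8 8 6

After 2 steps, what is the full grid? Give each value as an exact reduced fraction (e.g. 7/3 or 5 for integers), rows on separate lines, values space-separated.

After step 1:
  1 9/4 2 4
  15/4 14/5 4 3
  11/2 32/5 23/5 9/2
  22/3 29/4 27/4 5
After step 2:
  7/3 161/80 49/16 3
  261/80 96/25 82/25 31/8
  1379/240 531/100 21/4 171/40
  241/36 104/15 59/10 65/12

Answer: 7/3 161/80 49/16 3
261/80 96/25 82/25 31/8
1379/240 531/100 21/4 171/40
241/36 104/15 59/10 65/12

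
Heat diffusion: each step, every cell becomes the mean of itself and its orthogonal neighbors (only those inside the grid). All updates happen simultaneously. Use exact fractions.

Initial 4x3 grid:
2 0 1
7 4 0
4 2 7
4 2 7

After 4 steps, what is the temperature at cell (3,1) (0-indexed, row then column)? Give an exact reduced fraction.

Answer: 3408997/864000

Derivation:
Step 1: cell (3,1) = 15/4
Step 2: cell (3,1) = 973/240
Step 3: cell (3,1) = 57143/14400
Step 4: cell (3,1) = 3408997/864000
Full grid after step 4:
  124091/43200 2205317/864000 314473/129600
  14461/4500 1102603/360000 308689/108000
  199337/54000 1297403/360000 387799/108000
  501313/129600 3408997/864000 507913/129600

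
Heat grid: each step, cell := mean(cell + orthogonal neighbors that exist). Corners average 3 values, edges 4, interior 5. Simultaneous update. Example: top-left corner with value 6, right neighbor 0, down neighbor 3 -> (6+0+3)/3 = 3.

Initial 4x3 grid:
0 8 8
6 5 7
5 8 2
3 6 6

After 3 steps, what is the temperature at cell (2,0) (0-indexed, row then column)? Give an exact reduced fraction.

Step 1: cell (2,0) = 11/2
Step 2: cell (2,0) = 581/120
Step 3: cell (2,0) = 1907/360
Full grid after step 3:
  11503/2160 16001/2880 6719/1080
  3613/720 347/60 8351/1440
  1907/360 3161/600 8243/1440
  10957/2160 15527/2880 2833/540

Answer: 1907/360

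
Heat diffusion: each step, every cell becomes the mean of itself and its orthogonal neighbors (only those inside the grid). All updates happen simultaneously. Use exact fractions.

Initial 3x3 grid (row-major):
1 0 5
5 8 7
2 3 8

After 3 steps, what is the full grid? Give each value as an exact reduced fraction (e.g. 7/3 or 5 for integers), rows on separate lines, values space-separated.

After step 1:
  2 7/2 4
  4 23/5 7
  10/3 21/4 6
After step 2:
  19/6 141/40 29/6
  209/60 487/100 27/5
  151/36 1151/240 73/12
After step 3:
  407/120 3279/800 1651/360
  14143/3600 26489/6000 1589/300
  8981/2160 71797/14400 3907/720

Answer: 407/120 3279/800 1651/360
14143/3600 26489/6000 1589/300
8981/2160 71797/14400 3907/720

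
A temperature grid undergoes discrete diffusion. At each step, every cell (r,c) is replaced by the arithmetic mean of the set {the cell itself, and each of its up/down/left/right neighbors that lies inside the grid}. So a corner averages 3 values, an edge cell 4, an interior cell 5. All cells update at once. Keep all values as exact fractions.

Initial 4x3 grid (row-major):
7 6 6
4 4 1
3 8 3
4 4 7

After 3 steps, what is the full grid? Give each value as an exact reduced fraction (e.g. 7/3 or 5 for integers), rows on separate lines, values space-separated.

After step 1:
  17/3 23/4 13/3
  9/2 23/5 7/2
  19/4 22/5 19/4
  11/3 23/4 14/3
After step 2:
  191/36 407/80 163/36
  1171/240 91/20 1031/240
  1039/240 97/20 1039/240
  85/18 1109/240 91/18
After step 3:
  2749/540 4673/960 626/135
  6863/1440 1893/400 6373/1440
  6761/1440 5443/1200 6671/1440
  2461/540 13859/2880 2521/540

Answer: 2749/540 4673/960 626/135
6863/1440 1893/400 6373/1440
6761/1440 5443/1200 6671/1440
2461/540 13859/2880 2521/540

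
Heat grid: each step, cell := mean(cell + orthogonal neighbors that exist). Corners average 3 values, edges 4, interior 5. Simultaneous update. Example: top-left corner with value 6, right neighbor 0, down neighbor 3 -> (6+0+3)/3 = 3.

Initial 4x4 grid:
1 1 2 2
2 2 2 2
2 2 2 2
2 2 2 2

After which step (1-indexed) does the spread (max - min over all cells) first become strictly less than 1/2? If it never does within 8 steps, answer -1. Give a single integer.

Step 1: max=2, min=4/3, spread=2/3
Step 2: max=2, min=55/36, spread=17/36
  -> spread < 1/2 first at step 2
Step 3: max=2, min=218/135, spread=52/135
Step 4: max=2, min=3409/2025, spread=641/2025
Step 5: max=17921/9000, min=209699/121500, spread=64469/243000
Step 6: max=1070471/540000, min=25660169/14580000, spread=810637/3645000
Step 7: max=2129047/1080000, min=780518927/437400000, spread=20436277/109350000
Step 8: max=190631759/97200000, min=23674646597/13122000000, spread=515160217/3280500000

Answer: 2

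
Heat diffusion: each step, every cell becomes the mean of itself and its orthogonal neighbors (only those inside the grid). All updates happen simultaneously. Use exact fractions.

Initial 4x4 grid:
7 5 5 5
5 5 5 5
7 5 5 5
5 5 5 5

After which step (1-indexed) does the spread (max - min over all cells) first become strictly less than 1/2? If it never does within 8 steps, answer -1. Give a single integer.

Answer: 4

Derivation:
Step 1: max=6, min=5, spread=1
Step 2: max=103/18, min=5, spread=13/18
Step 3: max=20057/3600, min=5, spread=2057/3600
Step 4: max=11117/2025, min=2509/500, spread=19111/40500
  -> spread < 1/2 first at step 4
Step 5: max=17585669/3240000, min=17033/3375, spread=1233989/3240000
Step 6: max=39302321/7290000, min=5473981/1080000, spread=9411797/29160000
Step 7: max=234317131/43740000, min=989899/194400, spread=362183/1366875
Step 8: max=35004563093/6561000000, min=24837029863/4860000000, spread=29491455559/131220000000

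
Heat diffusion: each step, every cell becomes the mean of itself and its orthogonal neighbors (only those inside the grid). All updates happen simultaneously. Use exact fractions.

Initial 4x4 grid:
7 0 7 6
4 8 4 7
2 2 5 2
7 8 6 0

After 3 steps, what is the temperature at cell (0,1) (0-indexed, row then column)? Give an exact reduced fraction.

Answer: 35683/7200

Derivation:
Step 1: cell (0,1) = 11/2
Step 2: cell (0,1) = 1021/240
Step 3: cell (0,1) = 35683/7200
Full grid after step 3:
  9451/2160 35683/7200 35371/7200 727/135
  17009/3600 26797/6000 1891/375 33661/7200
  16577/3600 14609/3000 5153/1200 6209/1440
  1099/216 1067/225 401/90 8323/2160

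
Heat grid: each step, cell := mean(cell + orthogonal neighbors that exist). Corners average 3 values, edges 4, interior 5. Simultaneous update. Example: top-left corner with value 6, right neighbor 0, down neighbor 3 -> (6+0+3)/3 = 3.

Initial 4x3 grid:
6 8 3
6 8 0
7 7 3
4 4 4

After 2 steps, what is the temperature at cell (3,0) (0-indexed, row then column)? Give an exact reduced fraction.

Answer: 21/4

Derivation:
Step 1: cell (3,0) = 5
Step 2: cell (3,0) = 21/4
Full grid after step 2:
  59/9 1343/240 161/36
  1513/240 281/50 247/60
  471/80 517/100 247/60
  21/4 1153/240 143/36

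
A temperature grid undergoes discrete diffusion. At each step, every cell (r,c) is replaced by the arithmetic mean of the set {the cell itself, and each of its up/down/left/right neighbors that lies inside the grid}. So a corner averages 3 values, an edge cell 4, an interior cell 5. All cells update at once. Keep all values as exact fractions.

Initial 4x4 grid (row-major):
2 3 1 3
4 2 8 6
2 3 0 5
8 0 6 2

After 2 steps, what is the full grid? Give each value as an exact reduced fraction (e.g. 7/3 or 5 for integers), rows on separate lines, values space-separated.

Answer: 5/2 51/16 749/240 151/36
55/16 133/50 421/100 929/240
689/240 183/50 289/100 1049/240
71/18 659/240 899/240 115/36

Derivation:
After step 1:
  3 2 15/4 10/3
  5/2 4 17/5 11/2
  17/4 7/5 22/5 13/4
  10/3 17/4 2 13/3
After step 2:
  5/2 51/16 749/240 151/36
  55/16 133/50 421/100 929/240
  689/240 183/50 289/100 1049/240
  71/18 659/240 899/240 115/36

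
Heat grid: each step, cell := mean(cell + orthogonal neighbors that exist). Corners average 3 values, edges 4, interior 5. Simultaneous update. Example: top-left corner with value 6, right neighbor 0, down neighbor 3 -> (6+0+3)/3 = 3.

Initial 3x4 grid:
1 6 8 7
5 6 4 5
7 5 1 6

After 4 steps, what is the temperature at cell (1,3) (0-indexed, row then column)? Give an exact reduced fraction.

Answer: 448609/86400

Derivation:
Step 1: cell (1,3) = 11/2
Step 2: cell (1,3) = 629/120
Step 3: cell (1,3) = 7571/1440
Step 4: cell (1,3) = 448609/86400
Full grid after step 4:
  2869/576 1237/240 58013/10800 71351/12960
  34181/6912 359461/72000 92359/18000 448609/86400
  25355/5184 42187/8640 69709/14400 5293/1080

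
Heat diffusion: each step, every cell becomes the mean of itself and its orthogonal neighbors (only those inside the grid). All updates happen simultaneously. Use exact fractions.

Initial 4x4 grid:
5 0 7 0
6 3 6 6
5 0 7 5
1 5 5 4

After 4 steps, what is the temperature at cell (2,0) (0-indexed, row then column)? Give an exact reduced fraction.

Step 1: cell (2,0) = 3
Step 2: cell (2,0) = 185/48
Step 3: cell (2,0) = 25321/7200
Step 4: cell (2,0) = 820963/216000
Full grid after step 4:
  251413/64800 208417/54000 228209/54000 276869/64800
  806683/216000 733843/180000 759587/180000 992531/216000
  820963/216000 140183/36000 812707/180000 1000219/216000
  234661/64800 216727/54000 234871/54000 309109/64800

Answer: 820963/216000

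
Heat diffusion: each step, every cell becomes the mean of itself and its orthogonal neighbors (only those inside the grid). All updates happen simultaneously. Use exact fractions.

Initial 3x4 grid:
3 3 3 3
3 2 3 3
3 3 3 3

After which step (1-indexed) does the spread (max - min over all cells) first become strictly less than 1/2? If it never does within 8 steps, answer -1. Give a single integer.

Step 1: max=3, min=11/4, spread=1/4
  -> spread < 1/2 first at step 1
Step 2: max=3, min=277/100, spread=23/100
Step 3: max=1187/400, min=13589/4800, spread=131/960
Step 4: max=21209/7200, min=123049/43200, spread=841/8640
Step 5: max=4226627/1440000, min=49297949/17280000, spread=56863/691200
Step 6: max=37890457/12960000, min=445025659/155520000, spread=386393/6220800
Step 7: max=15131641187/5184000000, min=178230276869/62208000000, spread=26795339/497664000
Step 8: max=906033850333/311040000000, min=10713624285871/3732480000000, spread=254051069/5971968000

Answer: 1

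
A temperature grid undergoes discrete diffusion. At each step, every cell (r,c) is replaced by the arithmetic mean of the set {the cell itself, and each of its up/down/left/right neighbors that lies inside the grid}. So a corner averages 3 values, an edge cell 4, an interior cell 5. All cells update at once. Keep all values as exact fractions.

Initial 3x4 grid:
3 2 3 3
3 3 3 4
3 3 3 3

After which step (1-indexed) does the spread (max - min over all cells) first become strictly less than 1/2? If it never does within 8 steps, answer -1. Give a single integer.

Answer: 3

Derivation:
Step 1: max=10/3, min=8/3, spread=2/3
Step 2: max=787/240, min=329/120, spread=43/80
Step 3: max=6917/2160, min=3029/1080, spread=859/2160
  -> spread < 1/2 first at step 3
Step 4: max=81371/25920, min=18547/6480, spread=7183/25920
Step 5: max=4855729/1555200, min=559669/194400, spread=378377/1555200
Step 6: max=288635867/93312000, min=2119229/729000, spread=3474911/18662400
Step 7: max=17232461233/5598720000, min=1022528183/349920000, spread=174402061/1119744000
Step 8: max=1028606623187/335923200000, min=30841563491/10497600000, spread=1667063659/13436928000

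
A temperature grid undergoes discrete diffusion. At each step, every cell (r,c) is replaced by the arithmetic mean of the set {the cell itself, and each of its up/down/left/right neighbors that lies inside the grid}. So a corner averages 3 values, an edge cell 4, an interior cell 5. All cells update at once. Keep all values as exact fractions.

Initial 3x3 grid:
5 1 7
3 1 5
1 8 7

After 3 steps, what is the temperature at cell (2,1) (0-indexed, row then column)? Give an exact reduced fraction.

Step 1: cell (2,1) = 17/4
Step 2: cell (2,1) = 1111/240
Step 3: cell (2,1) = 62237/14400
Full grid after step 3:
  593/180 26381/7200 4603/1080
  8177/2400 8073/2000 1369/300
  919/240 62237/14400 10681/2160

Answer: 62237/14400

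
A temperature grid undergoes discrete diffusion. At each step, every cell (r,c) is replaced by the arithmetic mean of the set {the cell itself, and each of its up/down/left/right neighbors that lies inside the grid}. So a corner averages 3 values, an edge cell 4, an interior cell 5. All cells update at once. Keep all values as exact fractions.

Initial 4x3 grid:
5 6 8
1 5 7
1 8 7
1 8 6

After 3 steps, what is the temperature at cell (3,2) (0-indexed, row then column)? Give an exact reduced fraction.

Answer: 2243/360

Derivation:
Step 1: cell (3,2) = 7
Step 2: cell (3,2) = 79/12
Step 3: cell (3,2) = 2243/360
Full grid after step 3:
  3293/720 1643/300 4493/720
  10339/2400 5331/1000 15089/2400
  30227/7200 31871/6000 15059/2400
  4729/1080 76819/14400 2243/360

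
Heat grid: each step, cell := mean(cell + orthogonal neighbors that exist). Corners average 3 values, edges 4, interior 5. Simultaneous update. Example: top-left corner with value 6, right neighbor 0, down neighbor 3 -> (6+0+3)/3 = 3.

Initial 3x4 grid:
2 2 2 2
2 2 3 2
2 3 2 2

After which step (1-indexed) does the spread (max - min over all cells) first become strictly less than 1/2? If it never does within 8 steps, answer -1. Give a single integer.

Step 1: max=5/2, min=2, spread=1/2
Step 2: max=569/240, min=2, spread=89/240
  -> spread < 1/2 first at step 2
Step 3: max=5507/2400, min=1689/800, spread=11/60
Step 4: max=487547/216000, min=45817/21600, spread=29377/216000
Step 5: max=604171/270000, min=1164517/540000, spread=1753/21600
Step 6: max=12787807/5760000, min=84098041/38880000, spread=71029/1244160
Step 7: max=8614716229/3888000000, min=5074623619/2332800000, spread=7359853/182250000
Step 8: max=45826144567/20736000000, min=101681335807/46656000000, spread=45679663/1492992000

Answer: 2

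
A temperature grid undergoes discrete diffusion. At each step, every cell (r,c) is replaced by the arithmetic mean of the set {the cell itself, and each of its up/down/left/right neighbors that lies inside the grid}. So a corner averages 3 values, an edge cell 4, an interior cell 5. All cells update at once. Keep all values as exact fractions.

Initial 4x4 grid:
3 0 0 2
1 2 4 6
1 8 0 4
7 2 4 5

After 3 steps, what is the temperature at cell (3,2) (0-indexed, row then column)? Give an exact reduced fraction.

Step 1: cell (3,2) = 11/4
Step 2: cell (3,2) = 49/12
Step 3: cell (3,2) = 257/72
Full grid after step 3:
  835/432 2653/1440 16969/7200 2837/1080
  829/360 641/240 8063/3000 23269/7200
  6149/1800 1169/375 4321/1200 5017/1440
  967/270 7049/1800 257/72 1687/432

Answer: 257/72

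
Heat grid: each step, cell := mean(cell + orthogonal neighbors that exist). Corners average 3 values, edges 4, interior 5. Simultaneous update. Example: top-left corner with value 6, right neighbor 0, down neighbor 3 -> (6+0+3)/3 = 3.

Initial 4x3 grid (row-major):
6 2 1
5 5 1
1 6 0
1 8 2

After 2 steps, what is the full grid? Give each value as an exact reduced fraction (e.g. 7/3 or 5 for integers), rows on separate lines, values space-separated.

After step 1:
  13/3 7/2 4/3
  17/4 19/5 7/4
  13/4 4 9/4
  10/3 17/4 10/3
After step 2:
  145/36 389/120 79/36
  469/120 173/50 137/60
  89/24 351/100 17/6
  65/18 179/48 59/18

Answer: 145/36 389/120 79/36
469/120 173/50 137/60
89/24 351/100 17/6
65/18 179/48 59/18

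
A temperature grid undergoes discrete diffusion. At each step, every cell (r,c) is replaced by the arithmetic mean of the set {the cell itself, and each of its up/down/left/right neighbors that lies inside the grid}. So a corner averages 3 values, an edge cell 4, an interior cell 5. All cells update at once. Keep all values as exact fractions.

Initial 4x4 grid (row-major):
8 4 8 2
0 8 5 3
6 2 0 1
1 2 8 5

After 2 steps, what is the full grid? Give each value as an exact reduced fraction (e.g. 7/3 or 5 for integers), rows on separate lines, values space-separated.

After step 1:
  4 7 19/4 13/3
  11/2 19/5 24/5 11/4
  9/4 18/5 16/5 9/4
  3 13/4 15/4 14/3
After step 2:
  11/2 391/80 1253/240 71/18
  311/80 247/50 193/50 53/15
  287/80 161/50 88/25 193/60
  17/6 17/5 223/60 32/9

Answer: 11/2 391/80 1253/240 71/18
311/80 247/50 193/50 53/15
287/80 161/50 88/25 193/60
17/6 17/5 223/60 32/9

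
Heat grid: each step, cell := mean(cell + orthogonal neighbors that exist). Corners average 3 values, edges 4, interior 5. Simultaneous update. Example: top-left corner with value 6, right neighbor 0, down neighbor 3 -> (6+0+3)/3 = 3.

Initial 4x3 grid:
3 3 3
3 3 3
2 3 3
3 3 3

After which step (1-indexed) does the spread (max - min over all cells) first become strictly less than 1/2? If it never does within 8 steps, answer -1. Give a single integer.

Step 1: max=3, min=8/3, spread=1/3
  -> spread < 1/2 first at step 1
Step 2: max=3, min=329/120, spread=31/120
Step 3: max=3, min=3029/1080, spread=211/1080
Step 4: max=5353/1800, min=307103/108000, spread=14077/108000
Step 5: max=320317/108000, min=2775593/972000, spread=5363/48600
Step 6: max=177131/60000, min=83739191/29160000, spread=93859/1166400
Step 7: max=286263533/97200000, min=5038525519/1749600000, spread=4568723/69984000
Step 8: max=8566381111/2916000000, min=303147564371/104976000000, spread=8387449/167961600

Answer: 1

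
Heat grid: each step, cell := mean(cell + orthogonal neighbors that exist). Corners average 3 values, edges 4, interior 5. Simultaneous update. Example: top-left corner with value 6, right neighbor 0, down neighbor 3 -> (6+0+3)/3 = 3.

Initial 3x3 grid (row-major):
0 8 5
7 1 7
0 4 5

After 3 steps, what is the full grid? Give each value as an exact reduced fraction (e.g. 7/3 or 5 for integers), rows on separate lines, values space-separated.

After step 1:
  5 7/2 20/3
  2 27/5 9/2
  11/3 5/2 16/3
After step 2:
  7/2 617/120 44/9
  241/60 179/50 219/40
  49/18 169/40 37/9
After step 3:
  1519/360 30799/7200 2791/540
  12437/3600 13463/3000 3611/800
  3947/1080 8783/2400 1243/270

Answer: 1519/360 30799/7200 2791/540
12437/3600 13463/3000 3611/800
3947/1080 8783/2400 1243/270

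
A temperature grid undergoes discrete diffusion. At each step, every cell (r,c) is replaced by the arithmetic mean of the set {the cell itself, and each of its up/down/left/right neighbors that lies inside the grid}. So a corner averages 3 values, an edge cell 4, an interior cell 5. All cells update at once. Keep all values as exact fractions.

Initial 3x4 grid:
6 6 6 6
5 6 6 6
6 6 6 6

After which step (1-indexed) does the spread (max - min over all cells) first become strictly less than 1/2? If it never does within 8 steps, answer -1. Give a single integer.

Step 1: max=6, min=17/3, spread=1/3
  -> spread < 1/2 first at step 1
Step 2: max=6, min=1373/240, spread=67/240
Step 3: max=6, min=12523/2160, spread=437/2160
Step 4: max=5991/1000, min=5026469/864000, spread=29951/172800
Step 5: max=20171/3375, min=45440179/7776000, spread=206761/1555200
Step 6: max=32234329/5400000, min=18206204429/3110400000, spread=14430763/124416000
Step 7: max=2574347273/432000000, min=1094636258311/186624000000, spread=139854109/1492992000
Step 8: max=231428771023/38880000000, min=65762168109749/11197440000000, spread=7114543559/89579520000

Answer: 1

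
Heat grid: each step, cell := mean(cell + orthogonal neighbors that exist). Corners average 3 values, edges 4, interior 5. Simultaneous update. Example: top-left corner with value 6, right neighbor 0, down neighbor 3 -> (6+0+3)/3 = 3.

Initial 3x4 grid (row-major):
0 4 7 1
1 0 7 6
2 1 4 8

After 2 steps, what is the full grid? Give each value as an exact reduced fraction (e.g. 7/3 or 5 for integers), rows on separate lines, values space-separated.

After step 1:
  5/3 11/4 19/4 14/3
  3/4 13/5 24/5 11/2
  4/3 7/4 5 6
After step 2:
  31/18 353/120 509/120 179/36
  127/80 253/100 453/100 629/120
  23/18 641/240 351/80 11/2

Answer: 31/18 353/120 509/120 179/36
127/80 253/100 453/100 629/120
23/18 641/240 351/80 11/2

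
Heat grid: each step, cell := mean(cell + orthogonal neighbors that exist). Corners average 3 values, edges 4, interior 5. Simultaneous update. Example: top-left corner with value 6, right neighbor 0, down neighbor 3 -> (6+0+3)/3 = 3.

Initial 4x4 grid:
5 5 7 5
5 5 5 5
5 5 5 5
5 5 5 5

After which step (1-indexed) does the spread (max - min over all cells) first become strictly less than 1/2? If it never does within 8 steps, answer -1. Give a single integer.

Step 1: max=17/3, min=5, spread=2/3
Step 2: max=331/60, min=5, spread=31/60
Step 3: max=2911/540, min=5, spread=211/540
  -> spread < 1/2 first at step 3
Step 4: max=286843/54000, min=5, spread=16843/54000
Step 5: max=2568643/486000, min=22579/4500, spread=130111/486000
Step 6: max=76542367/14580000, min=1357159/270000, spread=3255781/14580000
Step 7: max=2287353691/437400000, min=1361107/270000, spread=82360351/437400000
Step 8: max=68361316891/13122000000, min=245506441/48600000, spread=2074577821/13122000000

Answer: 3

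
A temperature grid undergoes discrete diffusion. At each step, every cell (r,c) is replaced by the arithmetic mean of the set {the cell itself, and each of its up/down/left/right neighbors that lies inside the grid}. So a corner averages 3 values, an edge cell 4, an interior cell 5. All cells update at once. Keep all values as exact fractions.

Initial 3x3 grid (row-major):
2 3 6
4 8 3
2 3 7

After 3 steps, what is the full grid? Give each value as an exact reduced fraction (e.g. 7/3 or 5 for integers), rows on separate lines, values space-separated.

After step 1:
  3 19/4 4
  4 21/5 6
  3 5 13/3
After step 2:
  47/12 319/80 59/12
  71/20 479/100 139/30
  4 62/15 46/9
After step 3:
  2749/720 21133/4800 361/80
  4877/1200 25313/6000 8753/1800
  701/180 16231/3600 1249/270

Answer: 2749/720 21133/4800 361/80
4877/1200 25313/6000 8753/1800
701/180 16231/3600 1249/270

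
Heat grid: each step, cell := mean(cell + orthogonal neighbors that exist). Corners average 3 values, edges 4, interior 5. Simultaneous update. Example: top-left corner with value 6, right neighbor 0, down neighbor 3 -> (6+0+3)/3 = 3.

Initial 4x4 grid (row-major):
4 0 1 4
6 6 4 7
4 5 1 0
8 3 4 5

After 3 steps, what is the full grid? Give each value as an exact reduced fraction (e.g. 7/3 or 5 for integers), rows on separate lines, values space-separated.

Answer: 8207/2160 784/225 977/300 307/90
30713/7200 23141/6000 351/100 2039/600
11411/2400 83/20 1421/400 2017/600
24/5 3467/800 8593/2400 2371/720

Derivation:
After step 1:
  10/3 11/4 9/4 4
  5 21/5 19/5 15/4
  23/4 19/5 14/5 13/4
  5 5 13/4 3
After step 2:
  133/36 47/15 16/5 10/3
  1097/240 391/100 84/25 37/10
  391/80 431/100 169/50 16/5
  21/4 341/80 281/80 19/6
After step 3:
  8207/2160 784/225 977/300 307/90
  30713/7200 23141/6000 351/100 2039/600
  11411/2400 83/20 1421/400 2017/600
  24/5 3467/800 8593/2400 2371/720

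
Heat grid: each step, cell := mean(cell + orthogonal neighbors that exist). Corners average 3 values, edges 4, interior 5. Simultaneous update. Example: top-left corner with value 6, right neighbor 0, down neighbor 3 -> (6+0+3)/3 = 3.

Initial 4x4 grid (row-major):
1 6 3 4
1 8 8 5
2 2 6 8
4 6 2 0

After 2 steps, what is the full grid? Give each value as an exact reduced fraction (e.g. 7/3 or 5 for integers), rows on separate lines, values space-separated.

After step 1:
  8/3 9/2 21/4 4
  3 5 6 25/4
  9/4 24/5 26/5 19/4
  4 7/2 7/2 10/3
After step 2:
  61/18 209/48 79/16 31/6
  155/48 233/50 277/50 21/4
  281/80 83/20 97/20 293/60
  13/4 79/20 233/60 139/36

Answer: 61/18 209/48 79/16 31/6
155/48 233/50 277/50 21/4
281/80 83/20 97/20 293/60
13/4 79/20 233/60 139/36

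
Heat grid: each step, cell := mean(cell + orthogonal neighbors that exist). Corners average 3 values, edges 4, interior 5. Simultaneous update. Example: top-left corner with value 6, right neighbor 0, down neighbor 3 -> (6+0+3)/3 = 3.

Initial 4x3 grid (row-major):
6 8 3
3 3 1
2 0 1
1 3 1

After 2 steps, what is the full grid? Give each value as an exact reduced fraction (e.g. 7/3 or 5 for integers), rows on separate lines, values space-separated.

After step 1:
  17/3 5 4
  7/2 3 2
  3/2 9/5 3/4
  2 5/4 5/3
After step 2:
  85/18 53/12 11/3
  41/12 153/50 39/16
  11/5 83/50 373/240
  19/12 403/240 11/9

Answer: 85/18 53/12 11/3
41/12 153/50 39/16
11/5 83/50 373/240
19/12 403/240 11/9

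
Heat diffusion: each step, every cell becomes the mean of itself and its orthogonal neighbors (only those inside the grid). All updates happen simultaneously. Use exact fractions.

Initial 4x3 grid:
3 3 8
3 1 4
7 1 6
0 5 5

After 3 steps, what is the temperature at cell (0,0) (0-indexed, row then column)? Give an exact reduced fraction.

Step 1: cell (0,0) = 3
Step 2: cell (0,0) = 41/12
Step 3: cell (0,0) = 148/45
Full grid after step 3:
  148/45 18161/4800 161/40
  8143/2400 6939/2000 10043/2400
  7693/2400 22757/6000 28379/7200
  43/12 51823/14400 905/216

Answer: 148/45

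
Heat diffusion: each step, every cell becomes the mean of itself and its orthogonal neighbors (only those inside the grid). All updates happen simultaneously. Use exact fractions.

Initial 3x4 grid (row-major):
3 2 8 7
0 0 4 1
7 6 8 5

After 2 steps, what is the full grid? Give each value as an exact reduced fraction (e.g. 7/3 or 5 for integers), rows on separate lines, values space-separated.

After step 1:
  5/3 13/4 21/4 16/3
  5/2 12/5 21/5 17/4
  13/3 21/4 23/4 14/3
After step 2:
  89/36 377/120 541/120 89/18
  109/40 88/25 437/100 369/80
  145/36 133/30 149/30 44/9

Answer: 89/36 377/120 541/120 89/18
109/40 88/25 437/100 369/80
145/36 133/30 149/30 44/9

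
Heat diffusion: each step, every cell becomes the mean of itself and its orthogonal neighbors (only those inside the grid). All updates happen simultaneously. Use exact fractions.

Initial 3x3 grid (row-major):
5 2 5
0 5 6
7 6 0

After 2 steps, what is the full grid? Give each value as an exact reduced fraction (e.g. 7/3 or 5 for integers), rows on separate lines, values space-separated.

Answer: 65/18 883/240 151/36
883/240 104/25 121/30
157/36 499/120 25/6

Derivation:
After step 1:
  7/3 17/4 13/3
  17/4 19/5 4
  13/3 9/2 4
After step 2:
  65/18 883/240 151/36
  883/240 104/25 121/30
  157/36 499/120 25/6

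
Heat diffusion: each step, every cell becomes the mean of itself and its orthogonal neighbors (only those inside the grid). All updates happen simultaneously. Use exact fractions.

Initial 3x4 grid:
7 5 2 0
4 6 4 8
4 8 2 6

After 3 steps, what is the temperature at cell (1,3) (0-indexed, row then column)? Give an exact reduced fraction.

Answer: 31093/7200

Derivation:
Step 1: cell (1,3) = 9/2
Step 2: cell (1,3) = 527/120
Step 3: cell (1,3) = 31093/7200
Full grid after step 3:
  1363/270 33653/7200 29573/7200 8489/2160
  74621/14400 3683/750 27139/6000 31093/7200
  11309/2160 18289/3600 4381/900 5137/1080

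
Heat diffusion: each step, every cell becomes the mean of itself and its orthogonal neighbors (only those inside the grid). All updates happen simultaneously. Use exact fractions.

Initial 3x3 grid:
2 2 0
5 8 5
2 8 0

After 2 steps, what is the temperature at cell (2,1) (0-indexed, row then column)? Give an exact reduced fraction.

Answer: 583/120

Derivation:
Step 1: cell (2,1) = 9/2
Step 2: cell (2,1) = 583/120
Full grid after step 2:
  41/12 209/60 103/36
  357/80 103/25 931/240
  55/12 583/120 145/36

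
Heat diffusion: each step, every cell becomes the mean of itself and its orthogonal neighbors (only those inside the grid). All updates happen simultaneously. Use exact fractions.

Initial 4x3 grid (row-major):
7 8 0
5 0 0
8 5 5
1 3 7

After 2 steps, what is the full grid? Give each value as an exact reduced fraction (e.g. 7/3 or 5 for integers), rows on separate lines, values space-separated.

Answer: 185/36 1001/240 23/9
1201/240 89/25 353/120
359/80 104/25 147/40
17/4 43/10 53/12

Derivation:
After step 1:
  20/3 15/4 8/3
  5 18/5 5/4
  19/4 21/5 17/4
  4 4 5
After step 2:
  185/36 1001/240 23/9
  1201/240 89/25 353/120
  359/80 104/25 147/40
  17/4 43/10 53/12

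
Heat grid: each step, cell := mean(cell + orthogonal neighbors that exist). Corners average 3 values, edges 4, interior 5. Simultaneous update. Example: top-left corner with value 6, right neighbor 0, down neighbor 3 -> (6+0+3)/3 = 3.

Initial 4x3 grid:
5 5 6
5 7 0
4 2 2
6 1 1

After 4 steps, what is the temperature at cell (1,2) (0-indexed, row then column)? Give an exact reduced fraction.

Answer: 4741/1350

Derivation:
Step 1: cell (1,2) = 15/4
Step 2: cell (1,2) = 187/60
Step 3: cell (1,2) = 2563/720
Step 4: cell (1,2) = 4741/1350
Full grid after step 4:
  40507/8640 752393/172800 105721/25920
  15401/3600 288331/72000 4741/1350
  4073/1080 39031/12000 787/270
  42803/12960 16811/5760 32443/12960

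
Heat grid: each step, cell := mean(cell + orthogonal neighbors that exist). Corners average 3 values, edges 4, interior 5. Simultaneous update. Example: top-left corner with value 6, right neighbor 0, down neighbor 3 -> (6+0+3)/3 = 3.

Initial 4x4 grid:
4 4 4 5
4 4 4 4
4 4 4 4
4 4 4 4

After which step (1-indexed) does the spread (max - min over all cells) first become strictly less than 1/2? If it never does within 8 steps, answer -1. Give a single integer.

Step 1: max=13/3, min=4, spread=1/3
  -> spread < 1/2 first at step 1
Step 2: max=77/18, min=4, spread=5/18
Step 3: max=905/216, min=4, spread=41/216
Step 4: max=26963/6480, min=4, spread=1043/6480
Step 5: max=803153/194400, min=4, spread=25553/194400
Step 6: max=23999459/5832000, min=72079/18000, spread=645863/5832000
Step 7: max=717481691/174960000, min=480971/120000, spread=16225973/174960000
Step 8: max=21472677983/5248800000, min=216701/54000, spread=409340783/5248800000

Answer: 1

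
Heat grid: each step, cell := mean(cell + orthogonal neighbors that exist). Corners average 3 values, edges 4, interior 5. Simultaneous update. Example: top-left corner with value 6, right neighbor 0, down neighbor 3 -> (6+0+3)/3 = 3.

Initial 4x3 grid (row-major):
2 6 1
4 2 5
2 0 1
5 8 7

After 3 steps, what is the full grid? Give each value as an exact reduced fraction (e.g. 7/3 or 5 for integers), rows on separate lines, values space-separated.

After step 1:
  4 11/4 4
  5/2 17/5 9/4
  11/4 13/5 13/4
  5 5 16/3
After step 2:
  37/12 283/80 3
  253/80 27/10 129/40
  257/80 17/5 403/120
  17/4 269/60 163/36
After step 3:
  587/180 2957/960 781/240
  1459/480 641/200 737/240
  561/160 4117/1200 653/180
  2867/720 2999/720 4453/1080

Answer: 587/180 2957/960 781/240
1459/480 641/200 737/240
561/160 4117/1200 653/180
2867/720 2999/720 4453/1080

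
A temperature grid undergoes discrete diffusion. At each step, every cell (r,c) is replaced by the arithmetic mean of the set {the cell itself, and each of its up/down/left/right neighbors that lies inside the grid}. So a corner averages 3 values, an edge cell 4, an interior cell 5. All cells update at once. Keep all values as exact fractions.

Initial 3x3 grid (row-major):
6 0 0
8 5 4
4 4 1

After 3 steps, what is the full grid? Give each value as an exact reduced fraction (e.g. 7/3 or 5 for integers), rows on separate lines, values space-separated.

After step 1:
  14/3 11/4 4/3
  23/4 21/5 5/2
  16/3 7/2 3
After step 2:
  79/18 259/80 79/36
  399/80 187/50 331/120
  175/36 481/120 3
After step 3:
  4541/1080 16273/4800 5897/2160
  7191/1600 11239/3000 21047/7200
  9977/2160 28097/7200 293/90

Answer: 4541/1080 16273/4800 5897/2160
7191/1600 11239/3000 21047/7200
9977/2160 28097/7200 293/90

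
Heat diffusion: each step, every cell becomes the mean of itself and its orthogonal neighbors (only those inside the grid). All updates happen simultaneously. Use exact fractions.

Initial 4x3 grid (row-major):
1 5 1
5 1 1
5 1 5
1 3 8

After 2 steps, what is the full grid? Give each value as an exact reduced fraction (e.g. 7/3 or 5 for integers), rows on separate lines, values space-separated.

Answer: 26/9 53/20 19/9
46/15 63/25 641/240
3 78/25 169/48
37/12 175/48 37/9

Derivation:
After step 1:
  11/3 2 7/3
  3 13/5 2
  3 3 15/4
  3 13/4 16/3
After step 2:
  26/9 53/20 19/9
  46/15 63/25 641/240
  3 78/25 169/48
  37/12 175/48 37/9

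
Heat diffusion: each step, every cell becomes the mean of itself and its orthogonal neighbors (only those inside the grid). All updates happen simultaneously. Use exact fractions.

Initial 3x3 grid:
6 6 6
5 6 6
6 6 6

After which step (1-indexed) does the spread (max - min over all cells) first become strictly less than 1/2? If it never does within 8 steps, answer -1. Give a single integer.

Step 1: max=6, min=17/3, spread=1/3
  -> spread < 1/2 first at step 1
Step 2: max=6, min=1373/240, spread=67/240
Step 3: max=1193/200, min=12523/2160, spread=1807/10800
Step 4: max=32039/5400, min=5026037/864000, spread=33401/288000
Step 5: max=3196609/540000, min=45426067/7776000, spread=3025513/38880000
Step 6: max=170044051/28800000, min=18197473133/3110400000, spread=53531/995328
Step 7: max=45864883949/7776000000, min=1093711074151/186624000000, spread=450953/11943936
Step 8: max=5497711389481/933120000000, min=65675736439397/11197440000000, spread=3799043/143327232

Answer: 1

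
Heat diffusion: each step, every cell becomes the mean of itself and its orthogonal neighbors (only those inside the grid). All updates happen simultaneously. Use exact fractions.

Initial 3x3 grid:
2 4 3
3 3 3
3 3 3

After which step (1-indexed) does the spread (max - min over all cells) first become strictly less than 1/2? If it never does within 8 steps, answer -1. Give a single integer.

Answer: 2

Derivation:
Step 1: max=10/3, min=11/4, spread=7/12
Step 2: max=47/15, min=35/12, spread=13/60
  -> spread < 1/2 first at step 2
Step 3: max=422/135, min=14173/4800, spread=7483/43200
Step 4: max=332221/108000, min=128543/43200, spread=21727/216000
Step 5: max=2983711/972000, min=17277319/5760000, spread=10906147/155520000
Step 6: max=356120059/116640000, min=467265287/155520000, spread=36295/746496
Step 7: max=5333315837/1749600000, min=28125837589/9331200000, spread=305773/8957952
Step 8: max=1277320579381/419904000000, min=1689677694383/559872000000, spread=2575951/107495424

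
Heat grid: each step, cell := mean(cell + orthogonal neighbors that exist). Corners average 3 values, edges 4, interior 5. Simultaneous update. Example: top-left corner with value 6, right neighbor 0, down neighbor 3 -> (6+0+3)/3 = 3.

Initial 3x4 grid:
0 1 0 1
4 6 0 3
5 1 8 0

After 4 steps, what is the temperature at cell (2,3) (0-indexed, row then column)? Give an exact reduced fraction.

Answer: 159463/64800

Derivation:
Step 1: cell (2,3) = 11/3
Step 2: cell (2,3) = 83/36
Step 3: cell (2,3) = 5929/2160
Step 4: cell (2,3) = 159463/64800
Full grid after step 4:
  328811/129600 464221/216000 434021/216000 110213/64800
  812023/288000 336317/120000 2827/1250 17743/8000
  431911/129600 658721/216000 626521/216000 159463/64800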